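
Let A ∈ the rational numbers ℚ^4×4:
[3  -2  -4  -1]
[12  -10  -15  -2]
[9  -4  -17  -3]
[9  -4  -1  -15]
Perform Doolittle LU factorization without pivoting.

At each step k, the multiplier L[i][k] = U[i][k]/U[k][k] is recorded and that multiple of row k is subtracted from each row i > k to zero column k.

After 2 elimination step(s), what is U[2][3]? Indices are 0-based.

U[2][3] = 2

[col 0] pivot 3
  R1 -= 4*R0 → (0, -2, 1, 2)  (L[1][0] := 4)
  R2 -= 3*R0 → (0, 2, -5, 0)  (L[2][0] := 3)
  R3 -= 3*R0 → (0, 2, 11, -12)  (L[3][0] := 3)
[col 1] pivot -2
  R2 -= -1*R1 → (0, 0, -4, 2)  (L[2][1] := -1)
  R3 -= -1*R1 → (0, 0, 12, -10)  (L[3][1] := -1)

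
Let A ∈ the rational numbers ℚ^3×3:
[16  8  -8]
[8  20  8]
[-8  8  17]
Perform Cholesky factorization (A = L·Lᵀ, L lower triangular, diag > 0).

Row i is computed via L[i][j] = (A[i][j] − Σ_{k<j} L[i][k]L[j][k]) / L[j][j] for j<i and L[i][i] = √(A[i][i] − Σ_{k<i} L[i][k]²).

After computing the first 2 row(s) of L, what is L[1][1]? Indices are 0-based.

Step 1: L[0][0] = √(16) = 4.
  L[1][0] = (8) / L[0][0] = 2.
Step 2: L[1][1] = √(16) = 4.

L[1][1] = 4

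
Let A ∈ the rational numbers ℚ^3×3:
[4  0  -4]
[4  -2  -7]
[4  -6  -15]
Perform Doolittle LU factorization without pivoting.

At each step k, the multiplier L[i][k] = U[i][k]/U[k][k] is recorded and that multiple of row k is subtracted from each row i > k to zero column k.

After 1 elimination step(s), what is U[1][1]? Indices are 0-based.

[col 0] pivot 4
  R1 -= 1*R0 → (0, -2, -3)  (L[1][0] := 1)
  R2 -= 1*R0 → (0, -6, -11)  (L[2][0] := 1)

U[1][1] = -2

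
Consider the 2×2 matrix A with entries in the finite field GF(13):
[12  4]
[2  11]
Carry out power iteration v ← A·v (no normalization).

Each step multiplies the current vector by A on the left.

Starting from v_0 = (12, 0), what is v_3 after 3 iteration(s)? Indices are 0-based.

v_0 = (12, 0).
v_1 = A·v_0 = (1, 11).
v_2 = A·v_1 = (4, 6).
v_3 = A·v_2 = (7, 9).

v_3 = (7, 9)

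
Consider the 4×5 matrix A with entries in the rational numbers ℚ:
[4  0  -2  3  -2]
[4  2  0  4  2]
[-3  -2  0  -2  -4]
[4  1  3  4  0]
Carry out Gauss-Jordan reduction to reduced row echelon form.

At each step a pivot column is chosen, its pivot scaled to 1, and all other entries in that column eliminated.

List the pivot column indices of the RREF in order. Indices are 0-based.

pivot(0,0)=4: scale R0 → (1, 0, -1/2, 3/4, -1/2)
  clear (1,0): R1 −= (4)R0 → (0, 2, 2, 1, 4)
  clear (2,0): R2 −= (-3)R0 → (0, -2, -3/2, 1/4, -11/2)
  clear (3,0): R3 −= (4)R0 → (0, 1, 5, 1, 2)
pivot(1,1)=2: scale R1 → (0, 1, 1, 1/2, 2)
  clear (2,1): R2 −= (-2)R1 → (0, 0, 1/2, 5/4, -3/2)
  clear (3,1): R3 −= (1)R1 → (0, 0, 4, 1/2, 0)
pivot(2,2)=1/2: scale R2 → (0, 0, 1, 5/2, -3)
  clear (0,2): R0 −= (-1/2)R2 → (1, 0, 0, 2, -2)
  clear (1,2): R1 −= (1)R2 → (0, 1, 0, -2, 5)
  clear (3,2): R3 −= (4)R2 → (0, 0, 0, -19/2, 12)
pivot(3,3)=-19/2: scale R3 → (0, 0, 0, 1, -24/19)
  clear (0,3): R0 −= (2)R3 → (1, 0, 0, 0, 10/19)
  clear (1,3): R1 −= (-2)R3 → (0, 1, 0, 0, 47/19)
  clear (2,3): R2 −= (5/2)R3 → (0, 0, 1, 0, 3/19)

pivot columns: 0, 1, 2, 3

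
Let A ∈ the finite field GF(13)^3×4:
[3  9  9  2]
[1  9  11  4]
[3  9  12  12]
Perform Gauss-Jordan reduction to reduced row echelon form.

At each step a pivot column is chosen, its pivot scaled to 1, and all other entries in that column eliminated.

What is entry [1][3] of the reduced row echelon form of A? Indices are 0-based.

step 1: normalize row 0 (÷3) = (1, 3, 3, 5)
  row 1: subtract 1×row0 = (0, 6, 8, 12)
  row 2: subtract 3×row0 = (0, 0, 3, 10)
step 2: normalize row 1 (÷6) = (0, 1, 10, 2)
  row 0: subtract 3×row1 = (1, 0, 12, 12)
step 3: normalize row 2 (÷3) = (0, 0, 1, 12)
  row 0: subtract 12×row2 = (1, 0, 0, 11)
  row 1: subtract 10×row2 = (0, 1, 0, 12)

M[1][3] = 12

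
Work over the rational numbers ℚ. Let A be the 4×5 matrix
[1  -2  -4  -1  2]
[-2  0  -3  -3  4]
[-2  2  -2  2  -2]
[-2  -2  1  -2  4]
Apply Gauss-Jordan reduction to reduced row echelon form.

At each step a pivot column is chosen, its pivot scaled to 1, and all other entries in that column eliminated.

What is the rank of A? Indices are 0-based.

[1] R0 /= 1  ⇒  (1, -2, -4, -1, 2)
     R1 -= -2·R0  ⇒  (0, -4, -11, -5, 8)
     R2 -= -2·R0  ⇒  (0, -2, -10, 0, 2)
     R3 -= -2·R0  ⇒  (0, -6, -7, -4, 8)
[2] R1 /= -4  ⇒  (0, 1, 11/4, 5/4, -2)
     R0 -= -2·R1  ⇒  (1, 0, 3/2, 3/2, -2)
     R2 -= -2·R1  ⇒  (0, 0, -9/2, 5/2, -2)
     R3 -= -6·R1  ⇒  (0, 0, 19/2, 7/2, -4)
[3] R2 /= -9/2  ⇒  (0, 0, 1, -5/9, 4/9)
     R0 -= 3/2·R2  ⇒  (1, 0, 0, 7/3, -8/3)
     R1 -= 11/4·R2  ⇒  (0, 1, 0, 25/9, -29/9)
     R3 -= 19/2·R2  ⇒  (0, 0, 0, 79/9, -74/9)
[4] R3 /= 79/9  ⇒  (0, 0, 0, 1, -74/79)
     R0 -= 7/3·R3  ⇒  (1, 0, 0, 0, -38/79)
     R1 -= 25/9·R3  ⇒  (0, 1, 0, 0, -49/79)
     R2 -= -5/9·R3  ⇒  (0, 0, 1, 0, -6/79)

rank = 4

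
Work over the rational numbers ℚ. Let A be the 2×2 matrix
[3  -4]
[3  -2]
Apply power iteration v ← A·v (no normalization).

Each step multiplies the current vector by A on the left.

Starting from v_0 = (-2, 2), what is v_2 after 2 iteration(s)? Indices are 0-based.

v_0 = (-2, 2).
v_1 = A·v_0 = (-14, -10).
v_2 = A·v_1 = (-2, -22).

v_2 = (-2, -22)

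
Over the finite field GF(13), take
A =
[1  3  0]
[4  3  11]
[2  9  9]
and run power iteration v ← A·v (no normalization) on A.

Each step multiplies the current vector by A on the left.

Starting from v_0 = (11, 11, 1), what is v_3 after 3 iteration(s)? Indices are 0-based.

v_0 = (11, 11, 1).
v_1 = A·v_0 = (5, 10, 0).
v_2 = A·v_1 = (9, 11, 9).
v_3 = A·v_2 = (3, 12, 3).

v_3 = (3, 12, 3)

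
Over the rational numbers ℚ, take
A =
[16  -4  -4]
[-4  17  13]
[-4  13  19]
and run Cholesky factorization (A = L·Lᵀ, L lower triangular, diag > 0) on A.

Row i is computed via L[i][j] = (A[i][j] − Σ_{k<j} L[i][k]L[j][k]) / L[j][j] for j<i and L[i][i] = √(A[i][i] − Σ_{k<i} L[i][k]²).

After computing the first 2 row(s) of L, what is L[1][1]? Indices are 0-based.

L[1][1] = 4

Step 1: L[0][0] = √(16) = 4.
  L[1][0] = (-4) / L[0][0] = -1.
Step 2: L[1][1] = √(16) = 4.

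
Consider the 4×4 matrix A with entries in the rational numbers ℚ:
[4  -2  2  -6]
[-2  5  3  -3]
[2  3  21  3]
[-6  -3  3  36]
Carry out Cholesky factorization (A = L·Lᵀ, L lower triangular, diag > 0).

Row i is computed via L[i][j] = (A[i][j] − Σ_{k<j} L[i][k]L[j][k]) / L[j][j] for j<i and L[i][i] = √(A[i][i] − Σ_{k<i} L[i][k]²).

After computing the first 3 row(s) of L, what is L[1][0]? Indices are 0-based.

Step 1: L[0][0] = √(4) = 2.
  L[1][0] = (-2) / L[0][0] = -1.
Step 2: L[1][1] = √(4) = 2.
  L[2][0] = (2) / L[0][0] = 1.
  L[2][1] = (4) / L[1][1] = 2.
Step 3: L[2][2] = √(16) = 4.

L[1][0] = -1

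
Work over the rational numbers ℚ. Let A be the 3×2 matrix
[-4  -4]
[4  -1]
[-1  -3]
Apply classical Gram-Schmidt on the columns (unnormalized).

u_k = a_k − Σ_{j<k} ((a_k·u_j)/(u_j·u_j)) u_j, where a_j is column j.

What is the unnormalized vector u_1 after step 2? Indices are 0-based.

u_1 = (-24/11, -31/11, -28/11)

Step 1: u_0 = a_0 = (-4, 4, -1).
Step 2: u_1 = a_1 − (5/11)·u_0 = (-24/11, -31/11, -28/11).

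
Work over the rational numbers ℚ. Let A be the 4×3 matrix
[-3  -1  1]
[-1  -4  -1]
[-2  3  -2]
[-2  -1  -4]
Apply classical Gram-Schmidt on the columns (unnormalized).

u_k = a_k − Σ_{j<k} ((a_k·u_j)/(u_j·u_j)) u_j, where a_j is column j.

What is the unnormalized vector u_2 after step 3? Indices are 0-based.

u_2 = (422/159, -86/159, -128/159, -154/53)

Step 1: u_0 = a_0 = (-3, -1, -2, -2).
Step 2: u_1 = a_1 − (1/6)·u_0 = (-1/2, -23/6, 10/3, -2/3).
Step 3: u_2 = a_2 − (5/9)·u_0 − (-4/159)·u_1 = (422/159, -86/159, -128/159, -154/53).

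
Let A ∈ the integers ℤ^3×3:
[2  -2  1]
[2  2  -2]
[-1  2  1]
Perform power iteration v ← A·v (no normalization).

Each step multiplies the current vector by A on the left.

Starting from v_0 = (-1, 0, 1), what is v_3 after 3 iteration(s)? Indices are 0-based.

v_0 = (-1, 0, 1).
v_1 = A·v_0 = (-1, -4, 2).
v_2 = A·v_1 = (8, -14, -5).
v_3 = A·v_2 = (39, -2, -41).

v_3 = (39, -2, -41)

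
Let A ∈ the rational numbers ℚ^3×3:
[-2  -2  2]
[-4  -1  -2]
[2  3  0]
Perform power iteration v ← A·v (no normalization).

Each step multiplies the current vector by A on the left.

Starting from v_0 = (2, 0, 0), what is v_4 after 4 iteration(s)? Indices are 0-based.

v_4 = (704, 496, -560)

v_0 = (2, 0, 0).
v_1 = A·v_0 = (-4, -8, 4).
v_2 = A·v_1 = (32, 16, -32).
v_3 = A·v_2 = (-160, -80, 112).
v_4 = A·v_3 = (704, 496, -560).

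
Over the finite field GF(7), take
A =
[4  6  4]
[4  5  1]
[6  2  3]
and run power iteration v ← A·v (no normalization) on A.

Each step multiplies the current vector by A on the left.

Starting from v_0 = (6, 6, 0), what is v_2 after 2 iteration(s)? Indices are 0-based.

v_2 = (0, 5, 3)

v_0 = (6, 6, 0).
v_1 = A·v_0 = (4, 5, 6).
v_2 = A·v_1 = (0, 5, 3).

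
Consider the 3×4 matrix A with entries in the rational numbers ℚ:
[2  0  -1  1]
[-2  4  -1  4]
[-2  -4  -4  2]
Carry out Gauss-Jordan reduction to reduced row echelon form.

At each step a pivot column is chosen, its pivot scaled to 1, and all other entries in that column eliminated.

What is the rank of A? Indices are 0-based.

pivot(0,0)=2: scale R0 → (1, 0, -1/2, 1/2)
  clear (1,0): R1 −= (-2)R0 → (0, 4, -2, 5)
  clear (2,0): R2 −= (-2)R0 → (0, -4, -5, 3)
pivot(1,1)=4: scale R1 → (0, 1, -1/2, 5/4)
  clear (2,1): R2 −= (-4)R1 → (0, 0, -7, 8)
pivot(2,2)=-7: scale R2 → (0, 0, 1, -8/7)
  clear (0,2): R0 −= (-1/2)R2 → (1, 0, 0, -1/14)
  clear (1,2): R1 −= (-1/2)R2 → (0, 1, 0, 19/28)

rank = 3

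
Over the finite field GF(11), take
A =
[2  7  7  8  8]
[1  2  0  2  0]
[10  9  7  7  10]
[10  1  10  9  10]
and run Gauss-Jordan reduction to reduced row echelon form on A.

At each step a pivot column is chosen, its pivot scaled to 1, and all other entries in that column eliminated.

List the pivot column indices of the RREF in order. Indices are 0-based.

pivot columns: 0, 1, 2, 4

step 1: normalize row 0 (÷2) = (1, 9, 9, 4, 4)
  row 1: subtract 1×row0 = (0, 4, 2, 9, 7)
  row 2: subtract 10×row0 = (0, 7, 5, 0, 3)
  row 3: subtract 10×row0 = (0, 10, 8, 2, 3)
step 2: normalize row 1 (÷4) = (0, 1, 6, 5, 10)
  row 0: subtract 9×row1 = (1, 0, 10, 3, 2)
  row 2: subtract 7×row1 = (0, 0, 7, 9, 10)
  row 3: subtract 10×row1 = (0, 0, 3, 7, 2)
step 3: normalize row 2 (÷7) = (0, 0, 1, 6, 3)
  row 0: subtract 10×row2 = (1, 0, 0, 9, 5)
  row 1: subtract 6×row2 = (0, 1, 0, 2, 3)
  row 3: subtract 3×row2 = (0, 0, 0, 0, 4)
skip col 3 (zero from row 3)
step 4: normalize row 3 (÷4) = (0, 0, 0, 0, 1)
  row 0: subtract 5×row3 = (1, 0, 0, 9, 0)
  row 1: subtract 3×row3 = (0, 1, 0, 2, 0)
  row 2: subtract 3×row3 = (0, 0, 1, 6, 0)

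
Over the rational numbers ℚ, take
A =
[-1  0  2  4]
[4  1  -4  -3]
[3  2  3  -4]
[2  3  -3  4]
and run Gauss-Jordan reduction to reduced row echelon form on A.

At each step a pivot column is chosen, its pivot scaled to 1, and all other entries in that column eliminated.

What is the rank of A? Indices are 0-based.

rank = 4

step 1: normalize row 0 (÷-1) = (1, 0, -2, -4)
  row 1: subtract 4×row0 = (0, 1, 4, 13)
  row 2: subtract 3×row0 = (0, 2, 9, 8)
  row 3: subtract 2×row0 = (0, 3, 1, 12)
step 2: normalize row 1 (÷1) = (0, 1, 4, 13)
  row 2: subtract 2×row1 = (0, 0, 1, -18)
  row 3: subtract 3×row1 = (0, 0, -11, -27)
step 3: normalize row 2 (÷1) = (0, 0, 1, -18)
  row 0: subtract -2×row2 = (1, 0, 0, -40)
  row 1: subtract 4×row2 = (0, 1, 0, 85)
  row 3: subtract -11×row2 = (0, 0, 0, -225)
step 4: normalize row 3 (÷-225) = (0, 0, 0, 1)
  row 0: subtract -40×row3 = (1, 0, 0, 0)
  row 1: subtract 85×row3 = (0, 1, 0, 0)
  row 2: subtract -18×row3 = (0, 0, 1, 0)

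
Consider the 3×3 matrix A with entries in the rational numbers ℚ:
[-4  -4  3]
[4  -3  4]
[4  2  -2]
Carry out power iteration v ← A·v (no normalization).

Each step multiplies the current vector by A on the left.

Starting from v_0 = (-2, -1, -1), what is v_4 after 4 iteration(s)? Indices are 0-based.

v_0 = (-2, -1, -1).
v_1 = A·v_0 = (9, -9, -8).
v_2 = A·v_1 = (-24, 31, 34).
v_3 = A·v_2 = (74, -53, -102).
v_4 = A·v_3 = (-390, 47, 394).

v_4 = (-390, 47, 394)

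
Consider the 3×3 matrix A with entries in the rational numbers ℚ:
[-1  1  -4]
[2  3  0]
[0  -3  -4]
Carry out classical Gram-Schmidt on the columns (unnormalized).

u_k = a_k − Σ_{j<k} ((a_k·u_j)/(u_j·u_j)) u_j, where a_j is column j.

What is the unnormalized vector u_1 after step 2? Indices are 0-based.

u_1 = (2, 1, -3)

Step 1: u_0 = a_0 = (-1, 2, 0).
Step 2: u_1 = a_1 − (1)·u_0 = (2, 1, -3).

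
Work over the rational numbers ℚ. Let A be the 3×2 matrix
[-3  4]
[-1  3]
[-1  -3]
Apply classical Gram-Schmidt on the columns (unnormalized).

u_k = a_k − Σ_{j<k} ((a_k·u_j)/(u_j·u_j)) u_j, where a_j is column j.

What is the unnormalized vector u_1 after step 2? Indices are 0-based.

u_1 = (8/11, 21/11, -45/11)

Step 1: u_0 = a_0 = (-3, -1, -1).
Step 2: u_1 = a_1 − (-12/11)·u_0 = (8/11, 21/11, -45/11).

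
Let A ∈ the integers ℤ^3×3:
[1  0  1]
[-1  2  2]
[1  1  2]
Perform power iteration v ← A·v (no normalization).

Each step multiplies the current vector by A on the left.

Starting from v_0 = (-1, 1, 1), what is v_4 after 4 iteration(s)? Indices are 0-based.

v_4 = (45, 145, 123)

v_0 = (-1, 1, 1).
v_1 = A·v_0 = (0, 5, 2).
v_2 = A·v_1 = (2, 14, 9).
v_3 = A·v_2 = (11, 44, 34).
v_4 = A·v_3 = (45, 145, 123).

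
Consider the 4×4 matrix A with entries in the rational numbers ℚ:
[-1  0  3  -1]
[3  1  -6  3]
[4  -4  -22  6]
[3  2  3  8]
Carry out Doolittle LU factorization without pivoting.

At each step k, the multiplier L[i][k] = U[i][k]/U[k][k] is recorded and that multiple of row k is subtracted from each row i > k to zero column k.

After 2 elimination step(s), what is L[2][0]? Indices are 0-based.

k=0: U[0][0]=-1
  eliminate (1,0): mult=-3, new row 1: (0, 1, 3, 0); set L[1][0]=-3
  eliminate (2,0): mult=-4, new row 2: (0, -4, -10, 2); set L[2][0]=-4
  eliminate (3,0): mult=-3, new row 3: (0, 2, 12, 5); set L[3][0]=-3
k=1: U[1][1]=1
  eliminate (2,1): mult=-4, new row 2: (0, 0, 2, 2); set L[2][1]=-4
  eliminate (3,1): mult=2, new row 3: (0, 0, 6, 5); set L[3][1]=2

L[2][0] = -4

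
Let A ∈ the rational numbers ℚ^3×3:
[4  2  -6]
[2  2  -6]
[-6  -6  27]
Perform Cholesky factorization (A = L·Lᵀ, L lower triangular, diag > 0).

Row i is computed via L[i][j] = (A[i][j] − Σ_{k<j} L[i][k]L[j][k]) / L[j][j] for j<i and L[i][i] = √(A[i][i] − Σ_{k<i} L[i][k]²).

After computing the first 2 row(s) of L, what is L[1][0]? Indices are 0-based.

Step 1: L[0][0] = √(4) = 2.
  L[1][0] = (2) / L[0][0] = 1.
Step 2: L[1][1] = √(1) = 1.

L[1][0] = 1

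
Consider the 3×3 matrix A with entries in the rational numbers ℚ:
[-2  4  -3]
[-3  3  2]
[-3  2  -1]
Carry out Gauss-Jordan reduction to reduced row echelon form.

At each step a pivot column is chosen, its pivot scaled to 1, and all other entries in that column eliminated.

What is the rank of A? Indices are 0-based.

rank = 3

[1] R0 /= -2  ⇒  (1, -2, 3/2)
     R1 -= -3·R0  ⇒  (0, -3, 13/2)
     R2 -= -3·R0  ⇒  (0, -4, 7/2)
[2] R1 /= -3  ⇒  (0, 1, -13/6)
     R0 -= -2·R1  ⇒  (1, 0, -17/6)
     R2 -= -4·R1  ⇒  (0, 0, -31/6)
[3] R2 /= -31/6  ⇒  (0, 0, 1)
     R0 -= -17/6·R2  ⇒  (1, 0, 0)
     R1 -= -13/6·R2  ⇒  (0, 1, 0)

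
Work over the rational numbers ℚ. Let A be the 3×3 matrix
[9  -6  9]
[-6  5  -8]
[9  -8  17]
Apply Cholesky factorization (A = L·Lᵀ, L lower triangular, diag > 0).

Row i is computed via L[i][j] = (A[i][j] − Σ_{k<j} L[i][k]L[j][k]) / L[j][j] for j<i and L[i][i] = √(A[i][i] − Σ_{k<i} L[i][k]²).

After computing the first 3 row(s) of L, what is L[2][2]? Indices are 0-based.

Step 1: L[0][0] = √(9) = 3.
  L[1][0] = (-6) / L[0][0] = -2.
Step 2: L[1][1] = √(1) = 1.
  L[2][0] = (9) / L[0][0] = 3.
  L[2][1] = (-2) / L[1][1] = -2.
Step 3: L[2][2] = √(4) = 2.

L[2][2] = 2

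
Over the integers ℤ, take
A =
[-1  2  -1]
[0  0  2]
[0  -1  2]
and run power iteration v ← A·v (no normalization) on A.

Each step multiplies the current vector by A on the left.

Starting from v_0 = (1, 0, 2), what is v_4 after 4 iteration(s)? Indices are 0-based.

v_0 = (1, 0, 2).
v_1 = A·v_0 = (-3, 4, 4).
v_2 = A·v_1 = (7, 8, 4).
v_3 = A·v_2 = (5, 8, 0).
v_4 = A·v_3 = (11, 0, -8).

v_4 = (11, 0, -8)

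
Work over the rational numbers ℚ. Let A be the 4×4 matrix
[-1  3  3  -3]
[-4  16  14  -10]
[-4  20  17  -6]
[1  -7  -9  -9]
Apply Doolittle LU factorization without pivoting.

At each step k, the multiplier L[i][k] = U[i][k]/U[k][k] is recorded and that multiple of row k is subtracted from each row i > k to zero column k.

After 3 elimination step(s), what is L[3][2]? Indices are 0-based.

Step 1: pivot at (0,0) is -1.
  row1 ← row1 − (4)·row0  ⇒  L[1][0]=4, U row1=(0, 4, 2, 2)
  row2 ← row2 − (4)·row0  ⇒  L[2][0]=4, U row2=(0, 8, 5, 6)
  row3 ← row3 − (-1)·row0  ⇒  L[3][0]=-1, U row3=(0, -4, -6, -12)
Step 2: pivot at (1,1) is 4.
  row2 ← row2 − (2)·row1  ⇒  L[2][1]=2, U row2=(0, 0, 1, 2)
  row3 ← row3 − (-1)·row1  ⇒  L[3][1]=-1, U row3=(0, 0, -4, -10)
Step 3: pivot at (2,2) is 1.
  row3 ← row3 − (-4)·row2  ⇒  L[3][2]=-4, U row3=(0, 0, 0, -2)

L[3][2] = -4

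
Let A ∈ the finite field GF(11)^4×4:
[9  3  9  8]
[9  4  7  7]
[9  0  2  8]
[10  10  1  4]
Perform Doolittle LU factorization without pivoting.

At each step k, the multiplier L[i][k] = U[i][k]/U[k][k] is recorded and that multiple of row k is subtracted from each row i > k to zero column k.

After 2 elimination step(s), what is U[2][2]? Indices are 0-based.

k=0: U[0][0]=9
  eliminate (1,0): mult=1, new row 1: (0, 1, 9, 10); set L[1][0]=1
  eliminate (2,0): mult=1, new row 2: (0, 8, 4, 0); set L[2][0]=1
  eliminate (3,0): mult=6, new row 3: (0, 3, 2, 0); set L[3][0]=6
k=1: U[1][1]=1
  eliminate (2,1): mult=8, new row 2: (0, 0, 9, 8); set L[2][1]=8
  eliminate (3,1): mult=3, new row 3: (0, 0, 8, 3); set L[3][1]=3

U[2][2] = 9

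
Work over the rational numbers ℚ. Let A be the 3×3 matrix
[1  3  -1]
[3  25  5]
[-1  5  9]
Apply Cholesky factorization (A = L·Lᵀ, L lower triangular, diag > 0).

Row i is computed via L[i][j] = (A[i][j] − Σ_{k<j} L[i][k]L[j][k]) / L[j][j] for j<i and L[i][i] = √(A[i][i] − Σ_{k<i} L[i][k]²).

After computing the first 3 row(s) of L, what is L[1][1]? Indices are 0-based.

L[1][1] = 4

Step 1: L[0][0] = √(1) = 1.
  L[1][0] = (3) / L[0][0] = 3.
Step 2: L[1][1] = √(16) = 4.
  L[2][0] = (-1) / L[0][0] = -1.
  L[2][1] = (8) / L[1][1] = 2.
Step 3: L[2][2] = √(4) = 2.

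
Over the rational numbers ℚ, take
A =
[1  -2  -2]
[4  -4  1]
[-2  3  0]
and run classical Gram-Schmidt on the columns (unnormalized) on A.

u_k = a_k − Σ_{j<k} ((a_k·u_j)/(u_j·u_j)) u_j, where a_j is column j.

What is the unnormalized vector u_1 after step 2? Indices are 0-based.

u_1 = (-6/7, 4/7, 5/7)

Step 1: u_0 = a_0 = (1, 4, -2).
Step 2: u_1 = a_1 − (-8/7)·u_0 = (-6/7, 4/7, 5/7).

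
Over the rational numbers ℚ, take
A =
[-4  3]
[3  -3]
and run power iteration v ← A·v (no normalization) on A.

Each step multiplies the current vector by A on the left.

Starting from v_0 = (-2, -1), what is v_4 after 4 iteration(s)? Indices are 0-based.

v_4 = (-1229, 1041)

v_0 = (-2, -1).
v_1 = A·v_0 = (5, -3).
v_2 = A·v_1 = (-29, 24).
v_3 = A·v_2 = (188, -159).
v_4 = A·v_3 = (-1229, 1041).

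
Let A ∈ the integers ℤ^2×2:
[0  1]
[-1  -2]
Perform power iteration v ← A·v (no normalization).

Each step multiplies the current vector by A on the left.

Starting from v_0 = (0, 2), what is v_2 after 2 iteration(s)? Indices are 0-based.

v_0 = (0, 2).
v_1 = A·v_0 = (2, -4).
v_2 = A·v_1 = (-4, 6).

v_2 = (-4, 6)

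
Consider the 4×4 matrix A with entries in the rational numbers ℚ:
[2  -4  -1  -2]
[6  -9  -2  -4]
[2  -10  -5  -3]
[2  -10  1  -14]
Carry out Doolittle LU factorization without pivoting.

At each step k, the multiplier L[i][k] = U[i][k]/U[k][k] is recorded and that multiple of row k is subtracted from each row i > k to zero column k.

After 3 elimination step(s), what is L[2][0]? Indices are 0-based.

L[2][0] = 1

k=0: U[0][0]=2
  eliminate (1,0): mult=3, new row 1: (0, 3, 1, 2); set L[1][0]=3
  eliminate (2,0): mult=1, new row 2: (0, -6, -4, -1); set L[2][0]=1
  eliminate (3,0): mult=1, new row 3: (0, -6, 2, -12); set L[3][0]=1
k=1: U[1][1]=3
  eliminate (2,1): mult=-2, new row 2: (0, 0, -2, 3); set L[2][1]=-2
  eliminate (3,1): mult=-2, new row 3: (0, 0, 4, -8); set L[3][1]=-2
k=2: U[2][2]=-2
  eliminate (3,2): mult=-2, new row 3: (0, 0, 0, -2); set L[3][2]=-2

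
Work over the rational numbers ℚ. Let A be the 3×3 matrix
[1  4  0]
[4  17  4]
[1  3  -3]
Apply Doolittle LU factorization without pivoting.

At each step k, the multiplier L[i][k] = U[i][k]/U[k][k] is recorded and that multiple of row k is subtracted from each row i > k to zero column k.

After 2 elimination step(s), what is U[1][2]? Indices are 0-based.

[col 0] pivot 1
  R1 -= 4*R0 → (0, 1, 4)  (L[1][0] := 4)
  R2 -= 1*R0 → (0, -1, -3)  (L[2][0] := 1)
[col 1] pivot 1
  R2 -= -1*R1 → (0, 0, 1)  (L[2][1] := -1)

U[1][2] = 4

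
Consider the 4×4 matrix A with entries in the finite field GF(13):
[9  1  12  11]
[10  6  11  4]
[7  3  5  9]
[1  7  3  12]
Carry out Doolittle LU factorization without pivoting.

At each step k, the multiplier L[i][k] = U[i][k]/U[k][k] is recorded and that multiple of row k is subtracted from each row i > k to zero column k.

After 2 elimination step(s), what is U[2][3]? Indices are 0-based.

[col 0] pivot 9
  R1 -= 4*R0 → (0, 2, 2, 12)  (L[1][0] := 4)
  R2 -= 8*R0 → (0, 8, 0, 12)  (L[2][0] := 8)
  R3 -= 3*R0 → (0, 4, 6, 5)  (L[3][0] := 3)
[col 1] pivot 2
  R2 -= 4*R1 → (0, 0, 5, 3)  (L[2][1] := 4)
  R3 -= 2*R1 → (0, 0, 2, 7)  (L[3][1] := 2)

U[2][3] = 3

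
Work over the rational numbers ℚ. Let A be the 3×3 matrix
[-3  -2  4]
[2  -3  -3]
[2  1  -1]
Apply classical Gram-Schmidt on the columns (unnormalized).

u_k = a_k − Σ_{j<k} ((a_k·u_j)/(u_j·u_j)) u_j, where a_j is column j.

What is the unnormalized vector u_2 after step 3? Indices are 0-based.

Step 1: u_0 = a_0 = (-3, 2, 2).
Step 2: u_1 = a_1 − (2/17)·u_0 = (-28/17, -55/17, 13/17).
Step 3: u_2 = a_2 − (-20/17)·u_0 − (20/117)·u_1 = (88/117, -11/117, 11/9).

u_2 = (88/117, -11/117, 11/9)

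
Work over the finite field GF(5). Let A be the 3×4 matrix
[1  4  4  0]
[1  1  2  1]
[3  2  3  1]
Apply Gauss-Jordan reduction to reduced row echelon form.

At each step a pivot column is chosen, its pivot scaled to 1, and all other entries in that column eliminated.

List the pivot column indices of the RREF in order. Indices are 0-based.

pivot columns: 0, 1, 2

step 1: normalize row 0 (÷1) = (1, 4, 4, 0)
  row 1: subtract 1×row0 = (0, 2, 3, 1)
  row 2: subtract 3×row0 = (0, 0, 1, 1)
step 2: normalize row 1 (÷2) = (0, 1, 4, 3)
  row 0: subtract 4×row1 = (1, 0, 3, 3)
step 3: normalize row 2 (÷1) = (0, 0, 1, 1)
  row 0: subtract 3×row2 = (1, 0, 0, 0)
  row 1: subtract 4×row2 = (0, 1, 0, 4)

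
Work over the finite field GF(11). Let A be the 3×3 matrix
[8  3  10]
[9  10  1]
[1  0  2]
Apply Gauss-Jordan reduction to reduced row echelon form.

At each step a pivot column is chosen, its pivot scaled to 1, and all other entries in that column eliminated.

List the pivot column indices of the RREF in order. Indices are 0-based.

step 1: normalize row 0 (÷8) = (1, 10, 4)
  row 1: subtract 9×row0 = (0, 8, 9)
  row 2: subtract 1×row0 = (0, 1, 9)
step 2: normalize row 1 (÷8) = (0, 1, 8)
  row 0: subtract 10×row1 = (1, 0, 1)
  row 2: subtract 1×row1 = (0, 0, 1)
step 3: normalize row 2 (÷1) = (0, 0, 1)
  row 0: subtract 1×row2 = (1, 0, 0)
  row 1: subtract 8×row2 = (0, 1, 0)

pivot columns: 0, 1, 2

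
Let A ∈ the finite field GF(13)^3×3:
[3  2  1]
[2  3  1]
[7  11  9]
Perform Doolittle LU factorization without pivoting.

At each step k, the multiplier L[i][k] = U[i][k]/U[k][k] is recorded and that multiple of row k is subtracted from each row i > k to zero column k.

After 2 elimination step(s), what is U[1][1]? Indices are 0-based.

Step 1: pivot at (0,0) is 3.
  row1 ← row1 − (5)·row0  ⇒  L[1][0]=5, U row1=(0, 6, 9)
  row2 ← row2 − (11)·row0  ⇒  L[2][0]=11, U row2=(0, 2, 11)
Step 2: pivot at (1,1) is 6.
  row2 ← row2 − (9)·row1  ⇒  L[2][1]=9, U row2=(0, 0, 8)

U[1][1] = 6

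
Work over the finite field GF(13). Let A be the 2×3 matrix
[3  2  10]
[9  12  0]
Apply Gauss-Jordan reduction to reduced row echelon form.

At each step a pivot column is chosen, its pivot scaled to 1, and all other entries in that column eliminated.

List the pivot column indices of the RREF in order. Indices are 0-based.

step 1: normalize row 0 (÷3) = (1, 5, 12)
  row 1: subtract 9×row0 = (0, 6, 9)
step 2: normalize row 1 (÷6) = (0, 1, 8)
  row 0: subtract 5×row1 = (1, 0, 11)

pivot columns: 0, 1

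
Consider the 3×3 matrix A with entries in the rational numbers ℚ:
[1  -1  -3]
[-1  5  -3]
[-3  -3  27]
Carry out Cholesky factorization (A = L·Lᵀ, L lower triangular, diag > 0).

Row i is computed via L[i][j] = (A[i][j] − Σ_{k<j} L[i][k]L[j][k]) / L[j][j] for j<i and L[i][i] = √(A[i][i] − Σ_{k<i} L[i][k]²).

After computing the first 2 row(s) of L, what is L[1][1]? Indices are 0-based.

Step 1: L[0][0] = √(1) = 1.
  L[1][0] = (-1) / L[0][0] = -1.
Step 2: L[1][1] = √(4) = 2.

L[1][1] = 2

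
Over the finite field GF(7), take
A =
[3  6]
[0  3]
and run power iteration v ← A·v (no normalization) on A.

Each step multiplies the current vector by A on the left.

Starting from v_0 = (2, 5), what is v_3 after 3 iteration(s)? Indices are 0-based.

v_0 = (2, 5).
v_1 = A·v_0 = (1, 1).
v_2 = A·v_1 = (2, 3).
v_3 = A·v_2 = (3, 2).

v_3 = (3, 2)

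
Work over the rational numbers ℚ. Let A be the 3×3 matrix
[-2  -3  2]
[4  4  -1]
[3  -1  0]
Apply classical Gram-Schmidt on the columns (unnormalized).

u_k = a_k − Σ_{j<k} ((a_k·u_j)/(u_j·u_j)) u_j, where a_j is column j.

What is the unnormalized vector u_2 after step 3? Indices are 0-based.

Step 1: u_0 = a_0 = (-2, 4, 3).
Step 2: u_1 = a_1 − (19/29)·u_0 = (-49/29, 40/29, -86/29).
Step 3: u_2 = a_2 − (-8/29)·u_0 − (-46/131)·u_1 = (112/131, 77/131, -28/131).

u_2 = (112/131, 77/131, -28/131)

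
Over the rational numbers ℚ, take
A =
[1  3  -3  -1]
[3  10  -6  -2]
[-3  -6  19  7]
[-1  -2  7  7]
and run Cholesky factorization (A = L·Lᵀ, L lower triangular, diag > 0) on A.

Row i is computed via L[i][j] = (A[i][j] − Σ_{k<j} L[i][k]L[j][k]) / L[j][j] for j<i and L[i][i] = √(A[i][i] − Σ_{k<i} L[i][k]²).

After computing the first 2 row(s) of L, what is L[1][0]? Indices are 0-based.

Step 1: L[0][0] = √(1) = 1.
  L[1][0] = (3) / L[0][0] = 3.
Step 2: L[1][1] = √(1) = 1.

L[1][0] = 3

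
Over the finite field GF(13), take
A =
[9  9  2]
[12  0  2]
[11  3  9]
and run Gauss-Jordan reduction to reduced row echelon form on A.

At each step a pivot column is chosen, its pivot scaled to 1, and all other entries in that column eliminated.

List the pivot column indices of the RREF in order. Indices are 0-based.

[1] R0 /= 9  ⇒  (1, 1, 6)
     R1 -= 12·R0  ⇒  (0, 1, 8)
     R2 -= 11·R0  ⇒  (0, 5, 8)
[2] R1 /= 1  ⇒  (0, 1, 8)
     R0 -= 1·R1  ⇒  (1, 0, 11)
     R2 -= 5·R1  ⇒  (0, 0, 7)
[3] R2 /= 7  ⇒  (0, 0, 1)
     R0 -= 11·R2  ⇒  (1, 0, 0)
     R1 -= 8·R2  ⇒  (0, 1, 0)

pivot columns: 0, 1, 2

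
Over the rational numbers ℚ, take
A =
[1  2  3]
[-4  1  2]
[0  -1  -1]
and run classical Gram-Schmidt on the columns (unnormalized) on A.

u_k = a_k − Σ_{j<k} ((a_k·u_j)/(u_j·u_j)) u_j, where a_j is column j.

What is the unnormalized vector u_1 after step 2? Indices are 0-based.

u_1 = (36/17, 9/17, -1)

Step 1: u_0 = a_0 = (1, -4, 0).
Step 2: u_1 = a_1 − (-2/17)·u_0 = (36/17, 9/17, -1).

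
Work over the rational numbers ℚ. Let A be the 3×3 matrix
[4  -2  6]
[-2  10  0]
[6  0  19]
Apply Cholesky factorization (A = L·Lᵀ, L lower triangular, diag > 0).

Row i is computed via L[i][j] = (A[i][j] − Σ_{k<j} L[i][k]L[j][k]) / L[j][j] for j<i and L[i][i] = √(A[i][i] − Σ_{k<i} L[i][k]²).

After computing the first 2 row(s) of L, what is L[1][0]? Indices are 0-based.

L[1][0] = -1

Step 1: L[0][0] = √(4) = 2.
  L[1][0] = (-2) / L[0][0] = -1.
Step 2: L[1][1] = √(9) = 3.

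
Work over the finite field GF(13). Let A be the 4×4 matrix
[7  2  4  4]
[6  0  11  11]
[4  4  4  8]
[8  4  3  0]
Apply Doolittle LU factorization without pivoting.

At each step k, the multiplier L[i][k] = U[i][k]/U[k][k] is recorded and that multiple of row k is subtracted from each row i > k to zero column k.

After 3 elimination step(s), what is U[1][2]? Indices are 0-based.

k=0: U[0][0]=7
  eliminate (1,0): mult=12, new row 1: (0, 2, 2, 2); set L[1][0]=12
  eliminate (2,0): mult=8, new row 2: (0, 1, 11, 2); set L[2][0]=8
  eliminate (3,0): mult=3, new row 3: (0, 11, 4, 1); set L[3][0]=3
k=1: U[1][1]=2
  eliminate (2,1): mult=7, new row 2: (0, 0, 10, 1); set L[2][1]=7
  eliminate (3,1): mult=12, new row 3: (0, 0, 6, 3); set L[3][1]=12
k=2: U[2][2]=10
  eliminate (3,2): mult=11, new row 3: (0, 0, 0, 5); set L[3][2]=11

U[1][2] = 2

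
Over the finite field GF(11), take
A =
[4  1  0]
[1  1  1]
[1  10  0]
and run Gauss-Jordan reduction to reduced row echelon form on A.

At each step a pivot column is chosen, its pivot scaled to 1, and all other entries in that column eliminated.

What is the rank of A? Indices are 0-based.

[1] R0 /= 4  ⇒  (1, 3, 0)
     R1 -= 1·R0  ⇒  (0, 9, 1)
     R2 -= 1·R0  ⇒  (0, 7, 0)
[2] R1 /= 9  ⇒  (0, 1, 5)
     R0 -= 3·R1  ⇒  (1, 0, 7)
     R2 -= 7·R1  ⇒  (0, 0, 9)
[3] R2 /= 9  ⇒  (0, 0, 1)
     R0 -= 7·R2  ⇒  (1, 0, 0)
     R1 -= 5·R2  ⇒  (0, 1, 0)

rank = 3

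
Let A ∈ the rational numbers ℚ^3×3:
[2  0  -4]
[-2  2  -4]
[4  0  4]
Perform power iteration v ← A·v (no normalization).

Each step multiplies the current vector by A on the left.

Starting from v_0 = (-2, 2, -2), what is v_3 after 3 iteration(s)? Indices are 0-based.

v_0 = (-2, 2, -2).
v_1 = A·v_0 = (4, 16, -16).
v_2 = A·v_1 = (72, 88, -48).
v_3 = A·v_2 = (336, 224, 96).

v_3 = (336, 224, 96)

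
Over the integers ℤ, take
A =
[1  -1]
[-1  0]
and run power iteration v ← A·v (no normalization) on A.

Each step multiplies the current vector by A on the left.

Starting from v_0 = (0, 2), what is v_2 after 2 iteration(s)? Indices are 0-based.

v_0 = (0, 2).
v_1 = A·v_0 = (-2, 0).
v_2 = A·v_1 = (-2, 2).

v_2 = (-2, 2)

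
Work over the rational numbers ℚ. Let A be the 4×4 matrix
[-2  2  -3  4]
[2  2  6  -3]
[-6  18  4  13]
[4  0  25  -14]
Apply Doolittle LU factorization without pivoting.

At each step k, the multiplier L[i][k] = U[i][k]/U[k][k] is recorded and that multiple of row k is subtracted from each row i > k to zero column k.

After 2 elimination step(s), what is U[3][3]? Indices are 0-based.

[col 0] pivot -2
  R1 -= -1*R0 → (0, 4, 3, 1)  (L[1][0] := -1)
  R2 -= 3*R0 → (0, 12, 13, 1)  (L[2][0] := 3)
  R3 -= -2*R0 → (0, 4, 19, -6)  (L[3][0] := -2)
[col 1] pivot 4
  R2 -= 3*R1 → (0, 0, 4, -2)  (L[2][1] := 3)
  R3 -= 1*R1 → (0, 0, 16, -7)  (L[3][1] := 1)

U[3][3] = -7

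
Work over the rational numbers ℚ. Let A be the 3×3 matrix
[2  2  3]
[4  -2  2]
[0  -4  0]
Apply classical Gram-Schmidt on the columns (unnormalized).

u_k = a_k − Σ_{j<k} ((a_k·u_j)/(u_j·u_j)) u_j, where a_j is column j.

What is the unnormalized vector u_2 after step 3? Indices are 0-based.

u_2 = (32/29, -16/29, 24/29)

Step 1: u_0 = a_0 = (2, 4, 0).
Step 2: u_1 = a_1 − (-1/5)·u_0 = (12/5, -6/5, -4).
Step 3: u_2 = a_2 − (7/10)·u_0 − (6/29)·u_1 = (32/29, -16/29, 24/29).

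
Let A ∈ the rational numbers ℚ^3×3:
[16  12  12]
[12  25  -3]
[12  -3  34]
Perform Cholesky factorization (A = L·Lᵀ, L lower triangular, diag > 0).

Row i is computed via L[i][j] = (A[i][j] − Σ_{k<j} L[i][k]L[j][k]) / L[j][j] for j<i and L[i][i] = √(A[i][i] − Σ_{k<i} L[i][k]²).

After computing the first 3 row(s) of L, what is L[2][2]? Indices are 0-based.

Step 1: L[0][0] = √(16) = 4.
  L[1][0] = (12) / L[0][0] = 3.
Step 2: L[1][1] = √(16) = 4.
  L[2][0] = (12) / L[0][0] = 3.
  L[2][1] = (-12) / L[1][1] = -3.
Step 3: L[2][2] = √(16) = 4.

L[2][2] = 4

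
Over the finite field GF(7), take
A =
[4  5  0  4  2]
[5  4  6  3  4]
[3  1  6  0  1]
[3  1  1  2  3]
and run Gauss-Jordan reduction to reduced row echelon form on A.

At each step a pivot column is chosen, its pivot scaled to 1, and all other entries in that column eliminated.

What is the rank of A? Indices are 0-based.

rank = 4

[1] R0 /= 4  ⇒  (1, 3, 0, 1, 4)
     R1 -= 5·R0  ⇒  (0, 3, 6, 5, 5)
     R2 -= 3·R0  ⇒  (0, 6, 6, 4, 3)
     R3 -= 3·R0  ⇒  (0, 6, 1, 6, 5)
[2] R1 /= 3  ⇒  (0, 1, 2, 4, 4)
     R0 -= 3·R1  ⇒  (1, 0, 1, 3, 6)
     R2 -= 6·R1  ⇒  (0, 0, 1, 1, 0)
     R3 -= 6·R1  ⇒  (0, 0, 3, 3, 2)
[3] R2 /= 1  ⇒  (0, 0, 1, 1, 0)
     R0 -= 1·R2  ⇒  (1, 0, 0, 2, 6)
     R1 -= 2·R2  ⇒  (0, 1, 0, 2, 4)
     R3 -= 3·R2  ⇒  (0, 0, 0, 0, 2)
column 3 empty below row 3
[4] R3 /= 2  ⇒  (0, 0, 0, 0, 1)
     R0 -= 6·R3  ⇒  (1, 0, 0, 2, 0)
     R1 -= 4·R3  ⇒  (0, 1, 0, 2, 0)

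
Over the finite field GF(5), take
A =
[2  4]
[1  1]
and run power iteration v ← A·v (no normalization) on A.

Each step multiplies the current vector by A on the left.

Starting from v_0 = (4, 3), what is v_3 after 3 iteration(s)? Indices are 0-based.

v_0 = (4, 3).
v_1 = A·v_0 = (0, 2).
v_2 = A·v_1 = (3, 2).
v_3 = A·v_2 = (4, 0).

v_3 = (4, 0)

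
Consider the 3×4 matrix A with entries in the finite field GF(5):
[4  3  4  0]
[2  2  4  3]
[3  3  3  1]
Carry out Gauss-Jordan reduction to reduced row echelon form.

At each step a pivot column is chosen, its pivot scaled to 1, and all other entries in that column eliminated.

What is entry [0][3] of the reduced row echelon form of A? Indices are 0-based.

step 1: normalize row 0 (÷4) = (1, 2, 1, 0)
  row 1: subtract 2×row0 = (0, 3, 2, 3)
  row 2: subtract 3×row0 = (0, 2, 0, 1)
step 2: normalize row 1 (÷3) = (0, 1, 4, 1)
  row 0: subtract 2×row1 = (1, 0, 3, 3)
  row 2: subtract 2×row1 = (0, 0, 2, 4)
step 3: normalize row 2 (÷2) = (0, 0, 1, 2)
  row 0: subtract 3×row2 = (1, 0, 0, 2)
  row 1: subtract 4×row2 = (0, 1, 0, 3)

M[0][3] = 2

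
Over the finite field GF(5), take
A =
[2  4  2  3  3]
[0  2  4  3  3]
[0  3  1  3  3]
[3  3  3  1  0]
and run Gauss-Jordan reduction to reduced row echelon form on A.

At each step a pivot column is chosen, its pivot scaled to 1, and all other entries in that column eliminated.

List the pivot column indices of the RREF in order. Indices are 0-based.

pivot columns: 0, 1, 2, 3

pivot(0,0)=2: scale R0 → (1, 2, 1, 4, 4)
  clear (3,0): R3 −= (3)R0 → (0, 2, 0, 4, 3)
pivot(1,1)=2: scale R1 → (0, 1, 2, 4, 4)
  clear (0,1): R0 −= (2)R1 → (1, 0, 2, 1, 1)
  clear (2,1): R2 −= (3)R1 → (0, 0, 0, 1, 1)
  clear (3,1): R3 −= (2)R1 → (0, 0, 1, 1, 0)
pivot(2,2): swap R2↔R3
pivot(2,2)=1: scale R2 → (0, 0, 1, 1, 0)
  clear (0,2): R0 −= (2)R2 → (1, 0, 0, 4, 1)
  clear (1,2): R1 −= (2)R2 → (0, 1, 0, 2, 4)
pivot(3,3)=1: scale R3 → (0, 0, 0, 1, 1)
  clear (0,3): R0 −= (4)R3 → (1, 0, 0, 0, 2)
  clear (1,3): R1 −= (2)R3 → (0, 1, 0, 0, 2)
  clear (2,3): R2 −= (1)R3 → (0, 0, 1, 0, 4)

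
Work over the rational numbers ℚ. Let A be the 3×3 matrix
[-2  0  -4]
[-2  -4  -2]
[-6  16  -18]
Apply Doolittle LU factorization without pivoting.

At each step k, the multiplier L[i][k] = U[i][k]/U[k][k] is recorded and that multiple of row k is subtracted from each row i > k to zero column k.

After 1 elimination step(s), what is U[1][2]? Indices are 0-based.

k=0: U[0][0]=-2
  eliminate (1,0): mult=1, new row 1: (0, -4, 2); set L[1][0]=1
  eliminate (2,0): mult=3, new row 2: (0, 16, -6); set L[2][0]=3

U[1][2] = 2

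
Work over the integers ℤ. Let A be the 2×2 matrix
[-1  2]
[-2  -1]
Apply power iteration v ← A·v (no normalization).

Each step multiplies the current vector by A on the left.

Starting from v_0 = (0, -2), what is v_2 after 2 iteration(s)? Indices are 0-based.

v_2 = (8, 6)

v_0 = (0, -2).
v_1 = A·v_0 = (-4, 2).
v_2 = A·v_1 = (8, 6).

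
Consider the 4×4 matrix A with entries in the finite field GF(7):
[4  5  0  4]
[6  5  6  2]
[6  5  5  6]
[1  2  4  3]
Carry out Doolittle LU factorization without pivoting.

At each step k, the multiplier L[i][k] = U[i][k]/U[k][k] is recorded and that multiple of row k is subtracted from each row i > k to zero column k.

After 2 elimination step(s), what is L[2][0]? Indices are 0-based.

L[2][0] = 5

k=0: U[0][0]=4
  eliminate (1,0): mult=5, new row 1: (0, 1, 6, 3); set L[1][0]=5
  eliminate (2,0): mult=5, new row 2: (0, 1, 5, 0); set L[2][0]=5
  eliminate (3,0): mult=2, new row 3: (0, 6, 4, 2); set L[3][0]=2
k=1: U[1][1]=1
  eliminate (2,1): mult=1, new row 2: (0, 0, 6, 4); set L[2][1]=1
  eliminate (3,1): mult=6, new row 3: (0, 0, 3, 5); set L[3][1]=6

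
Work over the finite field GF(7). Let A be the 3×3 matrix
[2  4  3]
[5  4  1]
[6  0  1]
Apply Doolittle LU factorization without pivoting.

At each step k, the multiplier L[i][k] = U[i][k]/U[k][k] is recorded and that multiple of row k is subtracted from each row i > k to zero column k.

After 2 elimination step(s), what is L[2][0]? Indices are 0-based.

L[2][0] = 3

Step 1: pivot at (0,0) is 2.
  row1 ← row1 − (6)·row0  ⇒  L[1][0]=6, U row1=(0, 1, 4)
  row2 ← row2 − (3)·row0  ⇒  L[2][0]=3, U row2=(0, 2, 6)
Step 2: pivot at (1,1) is 1.
  row2 ← row2 − (2)·row1  ⇒  L[2][1]=2, U row2=(0, 0, 5)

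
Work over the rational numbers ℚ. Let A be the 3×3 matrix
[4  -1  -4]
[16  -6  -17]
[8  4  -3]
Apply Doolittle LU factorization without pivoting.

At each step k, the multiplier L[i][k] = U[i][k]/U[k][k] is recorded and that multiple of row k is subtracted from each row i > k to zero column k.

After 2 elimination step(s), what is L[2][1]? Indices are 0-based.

k=0: U[0][0]=4
  eliminate (1,0): mult=4, new row 1: (0, -2, -1); set L[1][0]=4
  eliminate (2,0): mult=2, new row 2: (0, 6, 5); set L[2][0]=2
k=1: U[1][1]=-2
  eliminate (2,1): mult=-3, new row 2: (0, 0, 2); set L[2][1]=-3

L[2][1] = -3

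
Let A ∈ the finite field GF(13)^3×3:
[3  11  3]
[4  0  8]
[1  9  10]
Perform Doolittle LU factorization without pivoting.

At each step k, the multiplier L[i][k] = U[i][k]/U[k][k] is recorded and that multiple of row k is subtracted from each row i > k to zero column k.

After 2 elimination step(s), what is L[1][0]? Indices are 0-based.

L[1][0] = 10

[col 0] pivot 3
  R1 -= 10*R0 → (0, 7, 4)  (L[1][0] := 10)
  R2 -= 9*R0 → (0, 1, 9)  (L[2][0] := 9)
[col 1] pivot 7
  R2 -= 2*R1 → (0, 0, 1)  (L[2][1] := 2)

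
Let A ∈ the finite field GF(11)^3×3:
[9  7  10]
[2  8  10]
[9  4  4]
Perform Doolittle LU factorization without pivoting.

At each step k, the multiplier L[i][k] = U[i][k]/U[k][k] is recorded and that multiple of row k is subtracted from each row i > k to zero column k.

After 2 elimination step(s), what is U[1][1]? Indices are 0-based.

k=0: U[0][0]=9
  eliminate (1,0): mult=10, new row 1: (0, 4, 9); set L[1][0]=10
  eliminate (2,0): mult=1, new row 2: (0, 8, 5); set L[2][0]=1
k=1: U[1][1]=4
  eliminate (2,1): mult=2, new row 2: (0, 0, 9); set L[2][1]=2

U[1][1] = 4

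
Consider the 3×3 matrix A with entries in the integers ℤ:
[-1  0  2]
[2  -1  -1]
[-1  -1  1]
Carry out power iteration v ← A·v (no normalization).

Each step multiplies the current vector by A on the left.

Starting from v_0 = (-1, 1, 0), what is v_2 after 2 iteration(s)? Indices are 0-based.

v_0 = (-1, 1, 0).
v_1 = A·v_0 = (1, -3, 0).
v_2 = A·v_1 = (-1, 5, 2).

v_2 = (-1, 5, 2)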